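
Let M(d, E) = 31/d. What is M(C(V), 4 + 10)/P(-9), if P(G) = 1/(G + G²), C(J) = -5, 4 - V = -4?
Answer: -2232/5 ≈ -446.40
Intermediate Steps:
V = 8 (V = 4 - 1*(-4) = 4 + 4 = 8)
M(C(V), 4 + 10)/P(-9) = (31/(-5))/((1/((-9)*(1 - 9)))) = (31*(-⅕))/((-⅑/(-8))) = -31/(5*((-⅑*(-⅛)))) = -31/(5*1/72) = -31/5*72 = -2232/5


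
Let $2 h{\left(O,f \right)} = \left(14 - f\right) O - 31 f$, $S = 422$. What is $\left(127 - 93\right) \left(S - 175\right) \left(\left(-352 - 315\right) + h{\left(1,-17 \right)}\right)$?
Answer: $-3258424$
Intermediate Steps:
$h{\left(O,f \right)} = - \frac{31 f}{2} + \frac{O \left(14 - f\right)}{2}$ ($h{\left(O,f \right)} = \frac{\left(14 - f\right) O - 31 f}{2} = \frac{O \left(14 - f\right) - 31 f}{2} = \frac{- 31 f + O \left(14 - f\right)}{2} = - \frac{31 f}{2} + \frac{O \left(14 - f\right)}{2}$)
$\left(127 - 93\right) \left(S - 175\right) \left(\left(-352 - 315\right) + h{\left(1,-17 \right)}\right) = \left(127 - 93\right) \left(422 - 175\right) \left(\left(-352 - 315\right) - \left(- \frac{541}{2} - \frac{17}{2}\right)\right) = 34 \cdot 247 \left(\left(-352 - 315\right) + \left(7 + \frac{527}{2} + \frac{17}{2}\right)\right) = 8398 \left(-667 + 279\right) = 8398 \left(-388\right) = -3258424$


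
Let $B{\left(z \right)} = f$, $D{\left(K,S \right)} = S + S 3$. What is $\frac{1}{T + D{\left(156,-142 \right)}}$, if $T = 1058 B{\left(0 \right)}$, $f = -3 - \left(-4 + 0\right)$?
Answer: $\frac{1}{490} \approx 0.0020408$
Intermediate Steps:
$f = 1$ ($f = -3 - -4 = -3 + 4 = 1$)
$D{\left(K,S \right)} = 4 S$ ($D{\left(K,S \right)} = S + 3 S = 4 S$)
$B{\left(z \right)} = 1$
$T = 1058$ ($T = 1058 \cdot 1 = 1058$)
$\frac{1}{T + D{\left(156,-142 \right)}} = \frac{1}{1058 + 4 \left(-142\right)} = \frac{1}{1058 - 568} = \frac{1}{490}$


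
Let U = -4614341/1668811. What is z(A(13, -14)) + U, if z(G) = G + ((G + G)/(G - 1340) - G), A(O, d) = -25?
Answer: -1243026983/455585403 ≈ -2.7284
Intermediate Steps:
U = -4614341/1668811 (U = -4614341*1/1668811 = -4614341/1668811 ≈ -2.7650)
z(G) = 2*G/(-1340 + G) (z(G) = G + ((2*G)/(-1340 + G) - G) = G + (2*G/(-1340 + G) - G) = G + (-G + 2*G/(-1340 + G)) = 2*G/(-1340 + G))
z(A(13, -14)) + U = 2*(-25)/(-1340 - 25) - 4614341/1668811 = 2*(-25)/(-1365) - 4614341/1668811 = 2*(-25)*(-1/1365) - 4614341/1668811 = 10/273 - 4614341/1668811 = -1243026983/455585403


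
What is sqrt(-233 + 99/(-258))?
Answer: I*sqrt(1726106)/86 ≈ 15.277*I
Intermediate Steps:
sqrt(-233 + 99/(-258)) = sqrt(-233 + 99*(-1/258)) = sqrt(-233 - 33/86) = sqrt(-20071/86) = I*sqrt(1726106)/86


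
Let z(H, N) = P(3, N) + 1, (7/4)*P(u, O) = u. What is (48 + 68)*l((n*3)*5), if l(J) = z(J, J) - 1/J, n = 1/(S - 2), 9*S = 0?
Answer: 34684/105 ≈ 330.32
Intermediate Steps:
S = 0 (S = (1/9)*0 = 0)
n = -1/2 (n = 1/(0 - 2) = 1/(-2) = -1/2 ≈ -0.50000)
P(u, O) = 4*u/7
z(H, N) = 19/7 (z(H, N) = (4/7)*3 + 1 = 12/7 + 1 = 19/7)
l(J) = 19/7 - 1/J
(48 + 68)*l((n*3)*5) = (48 + 68)*(19/7 - 1/(-1/2*3*5)) = 116*(19/7 - 1/((-3/2*5))) = 116*(19/7 - 1/(-15/2)) = 116*(19/7 - 1*(-2/15)) = 116*(19/7 + 2/15) = 116*(299/105) = 34684/105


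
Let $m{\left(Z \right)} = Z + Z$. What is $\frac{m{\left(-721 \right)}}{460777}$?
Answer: $- \frac{1442}{460777} \approx -0.0031295$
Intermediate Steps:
$m{\left(Z \right)} = 2 Z$
$\frac{m{\left(-721 \right)}}{460777} = \frac{2 \left(-721\right)}{460777} = \left(-1442\right) \frac{1}{460777} = - \frac{1442}{460777}$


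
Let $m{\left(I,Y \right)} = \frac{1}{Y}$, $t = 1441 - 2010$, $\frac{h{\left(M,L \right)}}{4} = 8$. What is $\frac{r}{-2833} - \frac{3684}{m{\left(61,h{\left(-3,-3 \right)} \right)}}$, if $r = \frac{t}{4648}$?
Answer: $- \frac{1552323719623}{13167784} \approx -1.1789 \cdot 10^{5}$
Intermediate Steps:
$h{\left(M,L \right)} = 32$ ($h{\left(M,L \right)} = 4 \cdot 8 = 32$)
$t = -569$
$r = - \frac{569}{4648} \approx -0.12242$
$\frac{r}{-2833} - \frac{3684}{m{\left(61,h{\left(-3,-3 \right)} \right)}} = - \frac{569}{4648 \left(-2833\right)} - \frac{3684}{\frac{1}{32}} = \left(- \frac{569}{4648}\right) \left(- \frac{1}{2833}\right) - 3684 \frac{1}{\frac{1}{32}} = \frac{569}{13167784} - 117888 = - \frac{1552323719623}{13167784}$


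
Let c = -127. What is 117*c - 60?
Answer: -14919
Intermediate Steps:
117*c - 60 = 117*(-127) - 60 = -14859 - 60 = -14919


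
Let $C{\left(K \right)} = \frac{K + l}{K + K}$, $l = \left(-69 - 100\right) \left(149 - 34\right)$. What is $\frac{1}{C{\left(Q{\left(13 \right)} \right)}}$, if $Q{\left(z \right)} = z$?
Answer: $- \frac{1}{747} \approx -0.0013387$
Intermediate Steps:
$l = -19435$ ($l = \left(-169\right) 115 = -19435$)
$C{\left(K \right)} = \frac{-19435 + K}{2 K}$ ($C{\left(K \right)} = \frac{K - 19435}{K + K} = \frac{-19435 + K}{2 K}$)
$\frac{1}{C{\left(Q{\left(13 \right)} \right)}} = \frac{1}{\frac{1}{2} \cdot \frac{1}{13} \left(-19435 + 13\right)} = \frac{1}{\frac{1}{2} \cdot \frac{1}{13} \left(-19422\right)} = \frac{1}{-747} = - \frac{1}{747}$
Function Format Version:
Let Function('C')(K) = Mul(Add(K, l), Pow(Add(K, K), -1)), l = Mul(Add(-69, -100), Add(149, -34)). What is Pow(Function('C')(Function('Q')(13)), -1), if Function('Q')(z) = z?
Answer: Rational(-1, 747) ≈ -0.0013387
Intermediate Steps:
l = -19435 (l = Mul(-169, 115) = -19435)
Function('C')(K) = Mul(Rational(1, 2), Pow(K, -1), Add(-19435, K)) (Function('C')(K) = Mul(Add(K, -19435), Pow(Add(K, K), -1)) = Mul(Add(-19435, K), Pow(Mul(2, K), -1)) = Mul(Add(-19435, K), Mul(Rational(1, 2), Pow(K, -1))) = Mul(Rational(1, 2), Pow(K, -1), Add(-19435, K)))
Pow(Function('C')(Function('Q')(13)), -1) = Pow(Mul(Rational(1, 2), Pow(13, -1), Add(-19435, 13)), -1) = Pow(Mul(Rational(1, 2), Rational(1, 13), -19422), -1) = Pow(-747, -1) = Rational(-1, 747)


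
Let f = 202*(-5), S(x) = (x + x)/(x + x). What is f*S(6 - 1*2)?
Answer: -1010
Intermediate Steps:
S(x) = 1 (S(x) = (2*x)/((2*x)) = (2*x)*(1/(2*x)) = 1)
f = -1010
f*S(6 - 1*2) = -1010*1 = -1010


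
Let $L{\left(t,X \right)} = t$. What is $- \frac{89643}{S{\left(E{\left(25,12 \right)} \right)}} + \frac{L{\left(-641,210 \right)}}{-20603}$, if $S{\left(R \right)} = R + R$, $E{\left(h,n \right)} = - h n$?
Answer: $\frac{615766443}{4120600} \approx 149.44$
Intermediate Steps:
$E{\left(h,n \right)} = - h n$
$S{\left(R \right)} = 2 R$
$- \frac{89643}{S{\left(E{\left(25,12 \right)} \right)}} + \frac{L{\left(-641,210 \right)}}{-20603} = - \frac{89643}{2 \left(\left(-1\right) 25 \cdot 12\right)} - \frac{641}{-20603} = - \frac{89643}{2 \left(-300\right)} - - \frac{641}{20603} = - \frac{89643}{-600} + \frac{641}{20603} = \left(-89643\right) \left(- \frac{1}{600}\right) + \frac{641}{20603} = \frac{29881}{200} + \frac{641}{20603} = \frac{615766443}{4120600}$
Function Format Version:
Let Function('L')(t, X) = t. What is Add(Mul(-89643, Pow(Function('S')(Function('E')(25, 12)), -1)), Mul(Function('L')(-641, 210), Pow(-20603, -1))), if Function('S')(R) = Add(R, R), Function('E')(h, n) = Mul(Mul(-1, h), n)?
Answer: Rational(615766443, 4120600) ≈ 149.44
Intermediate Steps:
Function('E')(h, n) = Mul(-1, h, n)
Function('S')(R) = Mul(2, R)
Add(Mul(-89643, Pow(Function('S')(Function('E')(25, 12)), -1)), Mul(Function('L')(-641, 210), Pow(-20603, -1))) = Add(Mul(-89643, Pow(Mul(2, Mul(-1, 25, 12)), -1)), Mul(-641, Pow(-20603, -1))) = Add(Mul(-89643, Pow(Mul(2, -300), -1)), Mul(-641, Rational(-1, 20603))) = Add(Mul(-89643, Pow(-600, -1)), Rational(641, 20603)) = Add(Mul(-89643, Rational(-1, 600)), Rational(641, 20603)) = Add(Rational(29881, 200), Rational(641, 20603)) = Rational(615766443, 4120600)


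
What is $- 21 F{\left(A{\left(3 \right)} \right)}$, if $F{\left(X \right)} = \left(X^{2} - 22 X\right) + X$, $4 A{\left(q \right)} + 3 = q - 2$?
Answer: $- \frac{903}{4} \approx -225.75$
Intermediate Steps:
$A{\left(q \right)} = - \frac{5}{4} + \frac{q}{4}$ ($A{\left(q \right)} = - \frac{3}{4} + \frac{q - 2}{4} = - \frac{3}{4} + \frac{-2 + q}{4} = - \frac{3}{4} + \left(- \frac{1}{2} + \frac{q}{4}\right) = - \frac{5}{4} + \frac{q}{4}$)
$F{\left(X \right)} = X^{2} - 21 X$
$- 21 F{\left(A{\left(3 \right)} \right)} = - 21 \left(- \frac{5}{4} + \frac{1}{4} \cdot 3\right) \left(-21 + \left(- \frac{5}{4} + \frac{1}{4} \cdot 3\right)\right) = - 21 \left(- \frac{5}{4} + \frac{3}{4}\right) \left(-21 + \left(- \frac{5}{4} + \frac{3}{4}\right)\right) = - 21 \left(- \frac{-21 - \frac{1}{2}}{2}\right) = - 21 \left(\left(- \frac{1}{2}\right) \left(- \frac{43}{2}\right)\right) = \left(-21\right) \frac{43}{4} = - \frac{903}{4}$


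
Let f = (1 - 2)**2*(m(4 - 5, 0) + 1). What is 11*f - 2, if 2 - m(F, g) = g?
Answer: 31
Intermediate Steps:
m(F, g) = 2 - g
f = 3 (f = (1 - 2)**2*((2 - 1*0) + 1) = (-1)**2*((2 + 0) + 1) = 1*(2 + 1) = 1*3 = 3)
11*f - 2 = 11*3 - 2 = 33 - 2 = 31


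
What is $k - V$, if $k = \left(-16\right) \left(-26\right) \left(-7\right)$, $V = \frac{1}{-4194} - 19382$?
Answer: $\frac{69075181}{4194} \approx 16470.0$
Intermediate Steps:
$V = - \frac{81288109}{4194}$ ($V = - \frac{1}{4194} - 19382 = - \frac{81288109}{4194} \approx -19382.0$)
$k = -2912$ ($k = 416 \left(-7\right) = -2912$)
$k - V = -2912 - - \frac{81288109}{4194} = -2912 + \frac{81288109}{4194} = \frac{69075181}{4194}$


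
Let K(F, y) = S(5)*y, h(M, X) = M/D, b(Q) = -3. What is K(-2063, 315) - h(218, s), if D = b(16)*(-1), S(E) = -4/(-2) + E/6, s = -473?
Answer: 4919/6 ≈ 819.83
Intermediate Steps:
S(E) = 2 + E/6 (S(E) = -4*(-1/2) + E*(1/6) = 2 + E/6)
D = 3 (D = -3*(-1) = 3)
h(M, X) = M/3
K(F, y) = 17*y/6 (K(F, y) = (2 + (1/6)*5)*y = (2 + 5/6)*y = 17*y/6)
K(-2063, 315) - h(218, s) = (17/6)*315 - 218/3 = 1785/2 - 1*218/3 = 1785/2 - 218/3 = 4919/6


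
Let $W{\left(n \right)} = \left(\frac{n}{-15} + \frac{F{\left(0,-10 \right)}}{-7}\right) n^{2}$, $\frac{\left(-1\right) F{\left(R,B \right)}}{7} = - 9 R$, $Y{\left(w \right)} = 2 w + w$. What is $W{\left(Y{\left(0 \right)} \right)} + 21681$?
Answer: $21681$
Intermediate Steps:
$Y{\left(w \right)} = 3 w$
$F{\left(R,B \right)} = 63 R$ ($F{\left(R,B \right)} = - 7 \left(- 9 R\right) = 63 R$)
$W{\left(n \right)} = - \frac{n^{3}}{15}$ ($W{\left(n \right)} = \left(\frac{n}{-15} + \frac{63 \cdot 0}{-7}\right) n^{2} = \left(n \left(- \frac{1}{15}\right) + 0 \left(- \frac{1}{7}\right)\right) n^{2} = \left(- \frac{n}{15} + 0\right) n^{2} = - \frac{n}{15} n^{2} = - \frac{n^{3}}{15}$)
$W{\left(Y{\left(0 \right)} \right)} + 21681 = - \frac{\left(3 \cdot 0\right)^{3}}{15} + 21681 = - \frac{0^{3}}{15} + 21681 = \left(- \frac{1}{15}\right) 0 + 21681 = 0 + 21681 = 21681$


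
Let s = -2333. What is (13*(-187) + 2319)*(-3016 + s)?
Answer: 599088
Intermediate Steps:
(13*(-187) + 2319)*(-3016 + s) = (13*(-187) + 2319)*(-3016 - 2333) = (-2431 + 2319)*(-5349) = -112*(-5349) = 599088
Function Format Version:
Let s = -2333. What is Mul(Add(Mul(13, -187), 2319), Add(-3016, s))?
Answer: 599088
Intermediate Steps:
Mul(Add(Mul(13, -187), 2319), Add(-3016, s)) = Mul(Add(Mul(13, -187), 2319), Add(-3016, -2333)) = Mul(Add(-2431, 2319), -5349) = Mul(-112, -5349) = 599088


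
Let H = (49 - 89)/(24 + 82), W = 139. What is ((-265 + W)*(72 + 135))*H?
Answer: 521640/53 ≈ 9842.3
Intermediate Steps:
H = -20/53 (H = -40/106 = -40*1/106 = -20/53 ≈ -0.37736)
((-265 + W)*(72 + 135))*H = ((-265 + 139)*(72 + 135))*(-20/53) = -126*207*(-20/53) = -26082*(-20/53) = 521640/53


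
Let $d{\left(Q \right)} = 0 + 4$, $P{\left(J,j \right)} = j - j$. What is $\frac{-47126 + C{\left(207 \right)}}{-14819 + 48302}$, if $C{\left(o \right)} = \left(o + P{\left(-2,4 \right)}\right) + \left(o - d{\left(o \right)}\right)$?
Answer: $- \frac{15572}{11161} \approx -1.3952$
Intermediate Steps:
$P{\left(J,j \right)} = 0$
$d{\left(Q \right)} = 4$
$C{\left(o \right)} = -4 + 2 o$ ($C{\left(o \right)} = \left(o + 0\right) + \left(o - 4\right) = o + \left(o - 4\right) = o + \left(-4 + o\right) = -4 + 2 o$)
$\frac{-47126 + C{\left(207 \right)}}{-14819 + 48302} = \frac{-47126 + \left(-4 + 2 \cdot 207\right)}{-14819 + 48302} = \frac{-47126 + \left(-4 + 414\right)}{33483} = \left(-47126 + 410\right) \frac{1}{33483} = \left(-46716\right) \frac{1}{33483} = - \frac{15572}{11161}$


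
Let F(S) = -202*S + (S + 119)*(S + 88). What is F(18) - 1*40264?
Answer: -29378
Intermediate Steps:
F(S) = -202*S + (88 + S)*(119 + S) (F(S) = -202*S + (119 + S)*(88 + S) = -202*S + (88 + S)*(119 + S))
F(18) - 1*40264 = (10472 + 18² + 5*18) - 1*40264 = (10472 + 324 + 90) - 40264 = 10886 - 40264 = -29378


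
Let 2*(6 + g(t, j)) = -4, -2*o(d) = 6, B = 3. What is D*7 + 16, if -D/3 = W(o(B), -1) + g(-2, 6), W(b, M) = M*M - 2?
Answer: 205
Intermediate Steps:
o(d) = -3 (o(d) = -1/2*6 = -3)
W(b, M) = -2 + M**2 (W(b, M) = M**2 - 2 = -2 + M**2)
g(t, j) = -8 (g(t, j) = -6 + (1/2)*(-4) = -6 - 2 = -8)
D = 27 (D = -3*((-2 + (-1)**2) - 8) = -3*((-2 + 1) - 8) = -3*(-1 - 8) = -3*(-9) = 27)
D*7 + 16 = 27*7 + 16 = 189 + 16 = 205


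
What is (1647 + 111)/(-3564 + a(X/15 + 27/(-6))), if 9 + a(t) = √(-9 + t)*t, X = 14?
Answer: -169596018000/344695199273 + 5643180*I*√11310/344695199273 ≈ -0.49202 + 0.0017411*I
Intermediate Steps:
a(t) = -9 + t*√(-9 + t) (a(t) = -9 + √(-9 + t)*t = -9 + t*√(-9 + t))
(1647 + 111)/(-3564 + a(X/15 + 27/(-6))) = (1647 + 111)/(-3564 + (-9 + (14/15 + 27/(-6))*√(-9 + (14/15 + 27/(-6))))) = 1758/(-3564 + (-9 + (14*(1/15) + 27*(-⅙))*√(-9 + (14*(1/15) + 27*(-⅙))))) = 1758/(-3564 + (-9 + (14/15 - 9/2)*√(-9 + (14/15 - 9/2)))) = 1758/(-3564 + (-9 - 107*√(-9 - 107/30)/30)) = 1758/(-3564 + (-9 - 107*I*√11310/900)) = 1758/(-3573 - 107*I*√11310/900)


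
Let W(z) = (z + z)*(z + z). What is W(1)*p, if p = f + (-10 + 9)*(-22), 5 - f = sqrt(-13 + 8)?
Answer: 108 - 4*I*sqrt(5) ≈ 108.0 - 8.9443*I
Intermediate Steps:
f = 5 - I*sqrt(5) (f = 5 - sqrt(-13 + 8) = 5 - sqrt(-5) = 5 - I*sqrt(5) ≈ 5.0 - 2.2361*I)
W(z) = 4*z**2 (W(z) = (2*z)*(2*z) = 4*z**2)
p = 27 - I*sqrt(5) (p = (5 - I*sqrt(5)) + (-10 + 9)*(-22) = (5 - I*sqrt(5)) - 1*(-22) = (5 - I*sqrt(5)) + 22 = 27 - I*sqrt(5) ≈ 27.0 - 2.2361*I)
W(1)*p = (4*1**2)*(27 - I*sqrt(5)) = (4*1)*(27 - I*sqrt(5)) = 4*(27 - I*sqrt(5)) = 108 - 4*I*sqrt(5)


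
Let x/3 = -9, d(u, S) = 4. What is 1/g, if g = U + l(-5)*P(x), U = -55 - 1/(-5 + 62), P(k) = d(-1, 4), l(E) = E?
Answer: -57/4276 ≈ -0.013330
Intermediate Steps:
x = -27 (x = 3*(-9) = -27)
P(k) = 4
U = -3136/57 (U = -55 - 1/57 = -3136/57 ≈ -55.018)
g = -4276/57 (g = -3136/57 - 5*4 = -3136/57 - 20 = -4276/57 ≈ -75.018)
1/g = 1/(-4276/57) = -57/4276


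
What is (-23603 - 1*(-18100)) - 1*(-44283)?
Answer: 38780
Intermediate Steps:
(-23603 - 1*(-18100)) - 1*(-44283) = (-23603 + 18100) + 44283 = -5503 + 44283 = 38780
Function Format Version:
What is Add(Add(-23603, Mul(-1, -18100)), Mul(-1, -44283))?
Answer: 38780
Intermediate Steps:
Add(Add(-23603, Mul(-1, -18100)), Mul(-1, -44283)) = Add(Add(-23603, 18100), 44283) = Add(-5503, 44283) = 38780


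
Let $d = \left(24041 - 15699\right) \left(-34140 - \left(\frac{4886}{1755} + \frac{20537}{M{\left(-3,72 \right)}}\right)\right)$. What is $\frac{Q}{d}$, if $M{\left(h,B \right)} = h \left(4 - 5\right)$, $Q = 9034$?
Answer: $- \frac{7927335}{300039763001} \approx -2.6421 \cdot 10^{-5}$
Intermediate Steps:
$M{\left(h,B \right)} = - h$ ($M{\left(h,B \right)} = h \left(-1\right) = - h$)
$d = - \frac{600079526002}{1755}$ ($d = \left(24041 - 15699\right) \left(-34140 - \left(\frac{4886}{1755} + \frac{20537}{3}\right)\right) = 8342 \left(-34140 - \left(\frac{4886}{1755} + \frac{20537}{3}\right)\right) = 8342 \left(-34140 - \frac{12019031}{1755}\right) = 8342 \left(- \frac{71934731}{1755}\right) = - \frac{600079526002}{1755} \approx -3.4193 \cdot 10^{8}$)
$\frac{Q}{d} = \frac{9034}{- \frac{600079526002}{1755}} = 9034 \left(- \frac{1755}{600079526002}\right) = - \frac{7927335}{300039763001}$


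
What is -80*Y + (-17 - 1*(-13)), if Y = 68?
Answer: -5444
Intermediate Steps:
-80*Y + (-17 - 1*(-13)) = -80*68 + (-17 - 1*(-13)) = -5440 + (-17 + 13) = -5440 - 4 = -5444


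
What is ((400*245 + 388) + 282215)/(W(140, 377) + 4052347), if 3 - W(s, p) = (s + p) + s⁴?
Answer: -380603/380108167 ≈ -0.0010013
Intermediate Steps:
W(s, p) = 3 - p - s - s⁴ (W(s, p) = 3 - ((s + p) + s⁴) = 3 - ((p + s) + s⁴) = 3 - (p + s + s⁴) = 3 + (-p - s - s⁴) = 3 - p - s - s⁴)
((400*245 + 388) + 282215)/(W(140, 377) + 4052347) = ((400*245 + 388) + 282215)/((3 - 1*377 - 1*140 - 1*140⁴) + 4052347) = ((98000 + 388) + 282215)/((3 - 377 - 140 - 1*384160000) + 4052347) = (98388 + 282215)/((3 - 377 - 140 - 384160000) + 4052347) = 380603/(-384160514 + 4052347) = 380603/(-380108167) = 380603*(-1/380108167) = -380603/380108167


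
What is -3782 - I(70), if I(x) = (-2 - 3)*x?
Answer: -3432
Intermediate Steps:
I(x) = -5*x
-3782 - I(70) = -3782 - (-5)*70 = -3782 - 1*(-350) = -3782 + 350 = -3432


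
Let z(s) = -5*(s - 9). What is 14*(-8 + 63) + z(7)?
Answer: 780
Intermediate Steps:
z(s) = 45 - 5*s (z(s) = -5*(-9 + s) = 45 - 5*s)
14*(-8 + 63) + z(7) = 14*(-8 + 63) + (45 - 5*7) = 14*55 + (45 - 35) = 770 + 10 = 780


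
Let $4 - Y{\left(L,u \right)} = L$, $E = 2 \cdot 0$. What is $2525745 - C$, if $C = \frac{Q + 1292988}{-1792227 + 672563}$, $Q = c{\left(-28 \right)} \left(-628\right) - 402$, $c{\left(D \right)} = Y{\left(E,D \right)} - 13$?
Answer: $\frac{1413993523959}{559832} \approx 2.5257 \cdot 10^{6}$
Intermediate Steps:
$E = 0$
$Y{\left(L,u \right)} = 4 - L$
$c{\left(D \right)} = -9$ ($c{\left(D \right)} = \left(4 - 0\right) - 13 = \left(4 + 0\right) - 13 = 4 - 13 = -9$)
$Q = 5250$ ($Q = \left(-9\right) \left(-628\right) - 402 = 5652 - 402 = 5250$)
$C = - \frac{649119}{559832}$ ($C = \frac{5250 + 1292988}{-1792227 + 672563} = \frac{1298238}{-1119664} = 1298238 \left(- \frac{1}{1119664}\right) = - \frac{649119}{559832} \approx -1.1595$)
$2525745 - C = 2525745 - - \frac{649119}{559832} = 2525745 + \frac{649119}{559832} = \frac{1413993523959}{559832}$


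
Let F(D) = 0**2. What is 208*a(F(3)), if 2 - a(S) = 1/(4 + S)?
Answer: 364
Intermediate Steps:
F(D) = 0
a(S) = 2 - 1/(4 + S)
208*a(F(3)) = 208*((7 + 2*0)/(4 + 0)) = 208*((7 + 0)/4) = 208*((1/4)*7) = 208*(7/4) = 364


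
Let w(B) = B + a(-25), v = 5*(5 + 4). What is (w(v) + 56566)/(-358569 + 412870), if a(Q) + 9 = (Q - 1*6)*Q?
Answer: 57377/54301 ≈ 1.0566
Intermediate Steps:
a(Q) = -9 + Q*(-6 + Q) (a(Q) = -9 + (Q - 1*6)*Q = -9 + (Q - 6)*Q = -9 + (-6 + Q)*Q = -9 + Q*(-6 + Q))
v = 45 (v = 5*9 = 45)
w(B) = 766 + B (w(B) = B + (-9 + (-25)**2 - 6*(-25)) = B + (-9 + 625 + 150) = B + 766 = 766 + B)
(w(v) + 56566)/(-358569 + 412870) = ((766 + 45) + 56566)/(-358569 + 412870) = (811 + 56566)/54301 = 57377*(1/54301) = 57377/54301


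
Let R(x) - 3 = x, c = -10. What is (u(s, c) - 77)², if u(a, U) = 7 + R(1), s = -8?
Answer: 4356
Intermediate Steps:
R(x) = 3 + x
u(a, U) = 11 (u(a, U) = 7 + (3 + 1) = 7 + 4 = 11)
(u(s, c) - 77)² = (11 - 77)² = (-66)² = 4356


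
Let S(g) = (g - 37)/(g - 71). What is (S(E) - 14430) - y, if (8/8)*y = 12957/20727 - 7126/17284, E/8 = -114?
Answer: -120984187726253/8384649882 ≈ -14429.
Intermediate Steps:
E = -912 (E = 8*(-114) = -912)
S(g) = (-37 + g)/(-71 + g)
y = 1815433/8529654 (y = 12957/20727 - 7126/17284 = 12957*(1/20727) - 7126*1/17284 = 617/987 - 3563/8642 = 1815433/8529654 ≈ 0.21284)
(S(E) - 14430) - y = ((-37 - 912)/(-71 - 912) - 14430) - 1*1815433/8529654 = (-949/(-983) - 14430) - 1815433/8529654 = (-1/983*(-949) - 14430) - 1815433/8529654 = (949/983 - 14430) - 1815433/8529654 = -14183741/983 - 1815433/8529654 = -120984187726253/8384649882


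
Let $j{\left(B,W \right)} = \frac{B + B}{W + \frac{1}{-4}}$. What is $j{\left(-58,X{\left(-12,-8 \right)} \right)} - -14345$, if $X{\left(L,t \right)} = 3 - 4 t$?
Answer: $\frac{1993491}{139} \approx 14342.0$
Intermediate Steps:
$j{\left(B,W \right)} = \frac{2 B}{- \frac{1}{4} + W}$ ($j{\left(B,W \right)} = \frac{2 B}{W - \frac{1}{4}} = \frac{2 B}{- \frac{1}{4} + W}$)
$j{\left(-58,X{\left(-12,-8 \right)} \right)} - -14345 = 8 \left(-58\right) \frac{1}{-1 + 4 \left(3 - -32\right)} - -14345 = 8 \left(-58\right) \frac{1}{-1 + 4 \left(3 + 32\right)} + 14345 = 8 \left(-58\right) \frac{1}{-1 + 4 \cdot 35} + 14345 = 8 \left(-58\right) \frac{1}{-1 + 140} + 14345 = 8 \left(-58\right) \frac{1}{139} + 14345 = - \frac{464}{139} + 14345 = \frac{1993491}{139}$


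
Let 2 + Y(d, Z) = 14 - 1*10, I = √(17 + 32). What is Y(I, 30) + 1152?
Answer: 1154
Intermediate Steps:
I = 7 (I = √49 = 7)
Y(d, Z) = 2 (Y(d, Z) = -2 + (14 - 1*10) = -2 + (14 - 10) = -2 + 4 = 2)
Y(I, 30) + 1152 = 2 + 1152 = 1154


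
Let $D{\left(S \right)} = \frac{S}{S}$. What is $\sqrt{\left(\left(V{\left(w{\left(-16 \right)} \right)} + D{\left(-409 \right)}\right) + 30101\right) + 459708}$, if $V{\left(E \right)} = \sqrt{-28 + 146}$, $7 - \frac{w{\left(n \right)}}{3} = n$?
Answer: $\sqrt{489810 + \sqrt{118}} \approx 699.87$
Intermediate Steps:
$D{\left(S \right)} = 1$
$w{\left(n \right)} = 21 - 3 n$
$V{\left(E \right)} = \sqrt{118}$
$\sqrt{\left(\left(V{\left(w{\left(-16 \right)} \right)} + D{\left(-409 \right)}\right) + 30101\right) + 459708} = \sqrt{\left(\left(\sqrt{118} + 1\right) + 30101\right) + 459708} = \sqrt{\left(\left(1 + \sqrt{118}\right) + 30101\right) + 459708} = \sqrt{\left(30102 + \sqrt{118}\right) + 459708} = \sqrt{489810 + \sqrt{118}}$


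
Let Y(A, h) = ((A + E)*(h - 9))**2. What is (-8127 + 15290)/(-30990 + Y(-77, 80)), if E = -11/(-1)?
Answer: 7163/21927606 ≈ 0.00032667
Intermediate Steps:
E = 11 (E = -11*(-1) = 11)
Y(A, h) = (-9 + h)**2*(11 + A)**2 (Y(A, h) = ((A + 11)*(h - 9))**2 = ((11 + A)*(-9 + h))**2 = ((-9 + h)*(11 + A))**2 = (-9 + h)**2*(11 + A)**2)
(-8127 + 15290)/(-30990 + Y(-77, 80)) = (-8127 + 15290)/(-30990 + (-9 + 80)**2*(11 - 77)**2) = 7163/(-30990 + 71**2*(-66)**2) = 7163/(-30990 + 5041*4356) = 7163/(-30990 + 21958596) = 7163/21927606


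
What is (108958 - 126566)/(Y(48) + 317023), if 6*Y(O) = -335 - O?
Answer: -105648/1901755 ≈ -0.055553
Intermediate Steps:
Y(O) = -335/6 - O/6 (Y(O) = (-335 - O)/6 = -335/6 - O/6)
(108958 - 126566)/(Y(48) + 317023) = (108958 - 126566)/((-335/6 - ⅙*48) + 317023) = -17608/((-335/6 - 8) + 317023) = -17608/(-383/6 + 317023) = -17608/1901755/6 = -17608*6/1901755 = -105648/1901755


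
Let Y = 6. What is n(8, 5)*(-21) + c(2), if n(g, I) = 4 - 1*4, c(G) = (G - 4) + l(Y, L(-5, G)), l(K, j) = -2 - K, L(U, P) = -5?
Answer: -10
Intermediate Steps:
c(G) = -12 + G (c(G) = (G - 4) + (-2 - 1*6) = (-4 + G) + (-2 - 6) = (-4 + G) - 8 = -12 + G)
n(g, I) = 0 (n(g, I) = 4 - 4 = 0)
n(8, 5)*(-21) + c(2) = 0*(-21) + (-12 + 2) = 0 - 10 = -10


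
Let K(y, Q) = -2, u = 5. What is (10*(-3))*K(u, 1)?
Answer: 60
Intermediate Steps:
(10*(-3))*K(u, 1) = (10*(-3))*(-2) = -30*(-2) = 60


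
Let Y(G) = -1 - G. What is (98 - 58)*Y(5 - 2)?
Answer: -160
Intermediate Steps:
(98 - 58)*Y(5 - 2) = (98 - 58)*(-1 - (5 - 2)) = 40*(-1 - 1*3) = 40*(-1 - 3) = 40*(-4) = -160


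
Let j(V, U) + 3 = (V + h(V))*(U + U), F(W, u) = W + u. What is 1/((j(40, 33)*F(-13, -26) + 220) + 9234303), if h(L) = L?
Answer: 1/9028720 ≈ 1.1076e-7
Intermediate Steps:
j(V, U) = -3 + 4*U*V (j(V, U) = -3 + (V + V)*(U + U) = -3 + (2*V)*(2*U) = -3 + 4*U*V)
1/((j(40, 33)*F(-13, -26) + 220) + 9234303) = 1/(((-3 + 4*33*40)*(-13 - 26) + 220) + 9234303) = 1/(((-3 + 5280)*(-39) + 220) + 9234303) = 1/((5277*(-39) + 220) + 9234303) = 1/((-205803 + 220) + 9234303) = 1/(-205583 + 9234303) = 1/9028720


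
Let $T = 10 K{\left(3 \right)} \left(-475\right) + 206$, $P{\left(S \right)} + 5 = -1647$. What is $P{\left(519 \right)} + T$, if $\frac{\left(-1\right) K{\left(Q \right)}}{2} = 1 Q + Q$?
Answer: $55554$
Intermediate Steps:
$P{\left(S \right)} = -1652$ ($P{\left(S \right)} = -5 - 1647 = -1652$)
$K{\left(Q \right)} = - 4 Q$ ($K{\left(Q \right)} = - 2 \left(1 Q + Q\right) = - 2 \left(Q + Q\right) = - 2 \cdot 2 Q = - 4 Q$)
$T = 57206$ ($T = 10 \left(\left(-4\right) 3\right) \left(-475\right) + 206 = 10 \left(-12\right) \left(-475\right) + 206 = \left(-120\right) \left(-475\right) + 206 = 57000 + 206 = 57206$)
$P{\left(519 \right)} + T = -1652 + 57206 = 55554$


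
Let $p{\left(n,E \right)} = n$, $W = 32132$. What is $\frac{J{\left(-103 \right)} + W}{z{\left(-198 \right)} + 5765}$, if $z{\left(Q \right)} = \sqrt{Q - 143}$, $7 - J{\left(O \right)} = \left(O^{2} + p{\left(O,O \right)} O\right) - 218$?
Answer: $\frac{21405445}{11078522} - \frac{3713 i \sqrt{341}}{11078522} \approx 1.9322 - 0.006189 i$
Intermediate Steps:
$J{\left(O \right)} = 225 - 2 O^{2}$ ($J{\left(O \right)} = 7 - \left(\left(O^{2} + O O\right) - 218\right) = 7 - \left(\left(O^{2} + O^{2}\right) - 218\right) = 7 - \left(2 O^{2} - 218\right) = 7 - \left(-218 + 2 O^{2}\right) = 225 - 2 O^{2}$)
$z{\left(Q \right)} = \sqrt{-143 + Q}$
$\frac{J{\left(-103 \right)} + W}{z{\left(-198 \right)} + 5765} = \frac{\left(225 - 2 \left(-103\right)^{2}\right) + 32132}{\sqrt{-143 - 198} + 5765} = \frac{\left(225 - 21218\right) + 32132}{\sqrt{-341} + 5765} = \frac{\left(225 - 21218\right) + 32132}{i \sqrt{341} + 5765} = \frac{-20993 + 32132}{5765 + i \sqrt{341}} = \frac{11139}{5765 + i \sqrt{341}}$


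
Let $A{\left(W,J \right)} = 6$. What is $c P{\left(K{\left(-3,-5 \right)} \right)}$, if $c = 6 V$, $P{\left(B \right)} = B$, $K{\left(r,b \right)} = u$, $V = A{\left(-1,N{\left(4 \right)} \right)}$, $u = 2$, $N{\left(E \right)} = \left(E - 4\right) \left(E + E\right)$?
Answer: $72$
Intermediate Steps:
$N{\left(E \right)} = 2 E \left(-4 + E\right)$ ($N{\left(E \right)} = \left(-4 + E\right) 2 E = 2 E \left(-4 + E\right)$)
$V = 6$
$K{\left(r,b \right)} = 2$
$c = 36$ ($c = 6 \cdot 6 = 36$)
$c P{\left(K{\left(-3,-5 \right)} \right)} = 36 \cdot 2 = 72$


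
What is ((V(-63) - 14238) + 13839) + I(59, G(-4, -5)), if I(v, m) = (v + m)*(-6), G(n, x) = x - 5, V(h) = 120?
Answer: -573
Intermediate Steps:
G(n, x) = -5 + x
I(v, m) = -6*m - 6*v (I(v, m) = (m + v)*(-6) = -6*m - 6*v)
((V(-63) - 14238) + 13839) + I(59, G(-4, -5)) = ((120 - 14238) + 13839) + (-6*(-5 - 5) - 6*59) = (-14118 + 13839) + (-6*(-10) - 354) = -279 + (60 - 354) = -279 - 294 = -573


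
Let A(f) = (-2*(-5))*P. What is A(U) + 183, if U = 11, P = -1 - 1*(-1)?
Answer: 183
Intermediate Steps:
P = 0 (P = -1 + 1 = 0)
A(f) = 0 (A(f) = -2*(-5)*0 = 10*0 = 0)
A(U) + 183 = 0 + 183 = 183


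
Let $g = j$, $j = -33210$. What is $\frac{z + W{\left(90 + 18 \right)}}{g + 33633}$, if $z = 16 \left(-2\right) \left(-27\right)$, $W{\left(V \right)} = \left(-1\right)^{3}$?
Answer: $\frac{863}{423} \approx 2.0402$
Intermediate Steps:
$g = -33210$
$W{\left(V \right)} = -1$
$z = 864$ ($z = \left(-32\right) \left(-27\right) = 864$)
$\frac{z + W{\left(90 + 18 \right)}}{g + 33633} = \frac{864 - 1}{-33210 + 33633} = \frac{863}{423}$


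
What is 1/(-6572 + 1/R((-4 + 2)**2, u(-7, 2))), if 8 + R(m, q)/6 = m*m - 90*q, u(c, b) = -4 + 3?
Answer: -588/3864335 ≈ -0.00015216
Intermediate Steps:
u(c, b) = -1
R(m, q) = -48 - 540*q + 6*m**2 (R(m, q) = -48 + 6*(m*m - 90*q) = -48 + 6*(m**2 - 90*q) = -48 + (-540*q + 6*m**2) = -48 - 540*q + 6*m**2)
1/(-6572 + 1/R((-4 + 2)**2, u(-7, 2))) = 1/(-6572 + 1/(-48 - 540*(-1) + 6*((-4 + 2)**2)**2)) = 1/(-6572 + 1/(-48 + 540 + 6*((-2)**2)**2)) = 1/(-6572 + 1/(-48 + 540 + 6*4**2)) = 1/(-6572 + 1/(-48 + 540 + 6*16)) = 1/(-6572 + 1/(-48 + 540 + 96)) = 1/(-6572 + 1/588) = 1/(-3864335/588) = -588/3864335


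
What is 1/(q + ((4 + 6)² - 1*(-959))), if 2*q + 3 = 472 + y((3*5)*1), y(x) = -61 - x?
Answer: 2/2511 ≈ 0.00079650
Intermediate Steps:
q = 393/2 (q = -3/2 + (472 + (-61 - 3*5))/2 = -3/2 + (472 + (-61 - 15))/2 = -3/2 + (472 - 76)/2 = -3/2 + (½)*396 = -3/2 + 198 = 393/2 ≈ 196.50)
1/(q + ((4 + 6)² - 1*(-959))) = 1/(393/2 + ((4 + 6)² - 1*(-959))) = 1/(393/2 + (10² + 959)) = 1/(393/2 + (100 + 959)) = 1/(393/2 + 1059) = 1/(2511/2) = 2/2511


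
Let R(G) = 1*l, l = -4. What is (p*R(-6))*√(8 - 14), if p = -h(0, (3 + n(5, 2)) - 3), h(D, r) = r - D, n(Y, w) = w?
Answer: 8*I*√6 ≈ 19.596*I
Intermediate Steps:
R(G) = -4 (R(G) = 1*(-4) = -4)
p = -2 (p = -(((3 + 2) - 3) - 1*0) = -((5 - 3) + 0) = -(2 + 0) = -1*2 = -2)
(p*R(-6))*√(8 - 14) = (-2*(-4))*√(8 - 14) = 8*√(-6) = 8*(I*√6) = 8*I*√6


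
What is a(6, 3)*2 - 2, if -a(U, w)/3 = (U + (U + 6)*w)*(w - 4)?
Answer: 250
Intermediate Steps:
a(U, w) = -3*(-4 + w)*(U + w*(6 + U)) (a(U, w) = -3*(U + (U + 6)*w)*(w - 4) = -3*(U + (6 + U)*w)*(-4 + w) = -3*(U + w*(6 + U))*(-4 + w) = -3*(-4 + w)*(U + w*(6 + U)))
a(6, 3)*2 - 2 = (-18*3**2 + 12*6 + 72*3 - 3*6*3**2 + 9*6*3)*2 - 2 = (-18*9 + 72 + 216 - 3*6*9 + 162)*2 - 2 = (-162 + 72 + 216 - 162 + 162)*2 - 2 = 126*2 - 2 = 252 - 2 = 250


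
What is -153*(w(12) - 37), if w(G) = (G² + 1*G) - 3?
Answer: -17748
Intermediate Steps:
w(G) = -3 + G + G² (w(G) = (G² + G) - 3 = (G + G²) - 3 = -3 + G + G²)
-153*(w(12) - 37) = -153*((-3 + 12 + 12²) - 37) = -153*((-3 + 12 + 144) - 37) = -153*(153 - 37) = -153*116 = -17748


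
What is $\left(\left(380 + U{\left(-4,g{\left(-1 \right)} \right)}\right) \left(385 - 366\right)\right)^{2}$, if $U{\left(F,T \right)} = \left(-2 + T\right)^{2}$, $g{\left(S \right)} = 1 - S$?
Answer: $52128400$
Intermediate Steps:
$\left(\left(380 + U{\left(-4,g{\left(-1 \right)} \right)}\right) \left(385 - 366\right)\right)^{2} = \left(\left(380 + \left(-2 + \left(1 - -1\right)\right)^{2}\right) \left(385 - 366\right)\right)^{2} = \left(\left(380 + \left(-2 + \left(1 + 1\right)\right)^{2}\right) 19\right)^{2} = \left(\left(380 + \left(-2 + 2\right)^{2}\right) 19\right)^{2} = \left(\left(380 + 0^{2}\right) 19\right)^{2} = \left(\left(380 + 0\right) 19\right)^{2} = \left(380 \cdot 19\right)^{2} = 7220^{2} = 52128400$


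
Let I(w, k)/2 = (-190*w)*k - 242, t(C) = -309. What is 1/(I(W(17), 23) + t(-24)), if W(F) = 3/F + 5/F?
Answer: -17/83401 ≈ -0.00020383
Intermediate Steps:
W(F) = 8/F
I(w, k) = -484 - 380*k*w (I(w, k) = 2*((-190*w)*k - 242) = 2*(-190*k*w - 242) = 2*(-242 - 190*k*w) = -484 - 380*k*w)
1/(I(W(17), 23) + t(-24)) = 1/((-484 - 380*23*8/17) - 309) = 1/((-484 - 69920/17) - 309) = 1/(-78148/17 - 309) = 1/(-83401/17) = -17/83401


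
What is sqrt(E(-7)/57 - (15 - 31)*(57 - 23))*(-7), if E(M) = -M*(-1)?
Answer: -7*sqrt(1767057)/57 ≈ -163.25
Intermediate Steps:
E(M) = M
sqrt(E(-7)/57 - (15 - 31)*(57 - 23))*(-7) = sqrt(-7/57 - (15 - 31)*(57 - 23))*(-7) = sqrt(-7*1/57 - (-16)*34)*(-7) = sqrt(-7/57 - 1*(-544))*(-7) = sqrt(-7/57 + 544)*(-7) = sqrt(31001/57)*(-7) = (sqrt(1767057)/57)*(-7) = -7*sqrt(1767057)/57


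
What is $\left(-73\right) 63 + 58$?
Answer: $-4541$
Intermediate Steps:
$\left(-73\right) 63 + 58 = -4599 + 58 = -4541$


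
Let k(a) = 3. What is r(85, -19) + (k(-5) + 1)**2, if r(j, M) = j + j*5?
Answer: 526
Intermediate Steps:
r(j, M) = 6*j (r(j, M) = j + 5*j = 6*j)
r(85, -19) + (k(-5) + 1)**2 = 6*85 + (3 + 1)**2 = 510 + 4**2 = 510 + 16 = 526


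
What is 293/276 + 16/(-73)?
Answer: 16973/20148 ≈ 0.84242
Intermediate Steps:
293/276 + 16/(-73) = 293*(1/276) + 16*(-1/73) = 293/276 - 16/73 = 16973/20148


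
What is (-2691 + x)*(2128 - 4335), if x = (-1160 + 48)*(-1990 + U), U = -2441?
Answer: -10868550267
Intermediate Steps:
x = 4927272 (x = (-1160 + 48)*(-1990 - 2441) = -1112*(-4431) = 4927272)
(-2691 + x)*(2128 - 4335) = (-2691 + 4927272)*(2128 - 4335) = 4924581*(-2207) = -10868550267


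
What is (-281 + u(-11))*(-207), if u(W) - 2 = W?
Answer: 60030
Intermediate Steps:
u(W) = 2 + W
(-281 + u(-11))*(-207) = (-281 + (2 - 11))*(-207) = (-281 - 9)*(-207) = -290*(-207) = 60030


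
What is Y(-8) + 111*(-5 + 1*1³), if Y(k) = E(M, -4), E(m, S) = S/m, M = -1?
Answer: -440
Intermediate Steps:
Y(k) = 4 (Y(k) = -4/(-1) = -4*(-1) = 4)
Y(-8) + 111*(-5 + 1*1³) = 4 + 111*(-5 + 1*1³) = 4 + 111*(-5 + 1*1) = 4 + 111*(-5 + 1) = 4 + 111*(-4) = 4 - 444 = -440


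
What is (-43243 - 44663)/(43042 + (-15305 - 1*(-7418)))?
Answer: -87906/35155 ≈ -2.5005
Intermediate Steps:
(-43243 - 44663)/(43042 + (-15305 - 1*(-7418))) = -87906/(43042 + (-15305 + 7418)) = -87906/(43042 - 7887) = -87906/35155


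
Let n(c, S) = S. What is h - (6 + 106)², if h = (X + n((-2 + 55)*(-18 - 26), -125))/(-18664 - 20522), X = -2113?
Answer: -81924491/6531 ≈ -12544.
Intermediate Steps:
h = 373/6531 (h = (-2113 - 125)/(-18664 - 20522) = -2238/(-39186) = -2238*(-1/39186) = 373/6531 ≈ 0.057112)
h - (6 + 106)² = 373/6531 - (6 + 106)² = 373/6531 - 1*112² = 373/6531 - 1*12544 = 373/6531 - 12544 = -81924491/6531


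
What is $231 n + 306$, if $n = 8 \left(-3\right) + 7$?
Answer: $-3621$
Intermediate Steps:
$n = -17$ ($n = -24 + 7 = -17$)
$231 n + 306 = 231 \left(-17\right) + 306 = -3927 + 306 = -3621$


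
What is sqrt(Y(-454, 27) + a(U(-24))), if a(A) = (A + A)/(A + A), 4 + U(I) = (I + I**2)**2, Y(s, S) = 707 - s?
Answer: sqrt(1162) ≈ 34.088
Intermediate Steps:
U(I) = -4 + (I + I**2)**2
a(A) = 1 (a(A) = (2*A)/((2*A)) = (2*A)*(1/(2*A)) = 1)
sqrt(Y(-454, 27) + a(U(-24))) = sqrt((707 - 1*(-454)) + 1) = sqrt((707 + 454) + 1) = sqrt(1161 + 1) = sqrt(1162)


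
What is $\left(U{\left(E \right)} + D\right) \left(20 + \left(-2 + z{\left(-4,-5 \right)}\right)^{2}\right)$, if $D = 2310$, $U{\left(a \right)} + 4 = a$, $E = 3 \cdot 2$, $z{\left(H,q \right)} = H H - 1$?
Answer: $436968$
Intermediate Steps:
$z{\left(H,q \right)} = -1 + H^{2}$ ($z{\left(H,q \right)} = H^{2} - 1 = -1 + H^{2}$)
$E = 6$
$U{\left(a \right)} = -4 + a$
$\left(U{\left(E \right)} + D\right) \left(20 + \left(-2 + z{\left(-4,-5 \right)}\right)^{2}\right) = \left(\left(-4 + 6\right) + 2310\right) \left(20 + \left(-2 - \left(1 - \left(-4\right)^{2}\right)\right)^{2}\right) = \left(2 + 2310\right) \left(20 + \left(-2 + \left(-1 + 16\right)\right)^{2}\right) = 2312 \left(20 + \left(-2 + 15\right)^{2}\right) = 2312 \left(20 + 13^{2}\right) = 2312 \left(20 + 169\right) = 2312 \cdot 189 = 436968$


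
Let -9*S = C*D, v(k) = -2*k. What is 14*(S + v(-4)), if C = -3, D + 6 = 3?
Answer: 98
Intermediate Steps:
D = -3 (D = -6 + 3 = -3)
S = -1 (S = -(-1)*(-3)/3 = -⅑*9 = -1)
14*(S + v(-4)) = 14*(-1 - 2*(-4)) = 14*(-1 + 8) = 14*7 = 98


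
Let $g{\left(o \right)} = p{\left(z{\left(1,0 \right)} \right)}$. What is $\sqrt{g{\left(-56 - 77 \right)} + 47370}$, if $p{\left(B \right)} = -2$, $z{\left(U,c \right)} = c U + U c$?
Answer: $2 \sqrt{11842} \approx 217.64$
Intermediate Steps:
$z{\left(U,c \right)} = 2 U c$ ($z{\left(U,c \right)} = U c + U c = 2 U c$)
$g{\left(o \right)} = -2$
$\sqrt{g{\left(-56 - 77 \right)} + 47370} = \sqrt{-2 + 47370} = \sqrt{47368} = 2 \sqrt{11842}$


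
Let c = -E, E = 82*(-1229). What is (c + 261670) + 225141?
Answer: 587589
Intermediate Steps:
E = -100778
c = 100778 (c = -1*(-100778) = 100778)
(c + 261670) + 225141 = (100778 + 261670) + 225141 = 362448 + 225141 = 587589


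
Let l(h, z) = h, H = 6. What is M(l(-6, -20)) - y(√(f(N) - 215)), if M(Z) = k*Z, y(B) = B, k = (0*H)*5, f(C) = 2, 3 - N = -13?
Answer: -I*√213 ≈ -14.595*I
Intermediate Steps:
N = 16 (N = 3 - 1*(-13) = 3 + 13 = 16)
k = 0 (k = (0*6)*5 = 0*5 = 0)
M(Z) = 0 (M(Z) = 0*Z = 0)
M(l(-6, -20)) - y(√(f(N) - 215)) = 0 - √(2 - 215) = 0 - √(-213) = 0 - I*√213 = -I*√213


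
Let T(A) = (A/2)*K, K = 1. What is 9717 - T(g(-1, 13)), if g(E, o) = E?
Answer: 19435/2 ≈ 9717.5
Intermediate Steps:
T(A) = A/2 (T(A) = (A/2)*1 = A/2)
9717 - T(g(-1, 13)) = 9717 - (-1)/2 = 9717 - 1*(-½) = 9717 + ½ = 19435/2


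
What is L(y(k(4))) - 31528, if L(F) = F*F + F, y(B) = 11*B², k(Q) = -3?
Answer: -21628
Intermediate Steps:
L(F) = F + F² (L(F) = F² + F = F + F²)
L(y(k(4))) - 31528 = (11*(-3)²)*(1 + 11*(-3)²) - 31528 = (11*9)*(1 + 11*9) - 31528 = 99*(1 + 99) - 31528 = 99*100 - 31528 = 9900 - 31528 = -21628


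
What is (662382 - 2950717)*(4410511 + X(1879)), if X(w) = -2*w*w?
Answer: 6065852056285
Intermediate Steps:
X(w) = -2*w²
(662382 - 2950717)*(4410511 + X(1879)) = (662382 - 2950717)*(4410511 - 2*1879²) = -2288335*(4410511 - 2*3530641) = -2288335*(4410511 - 7061282) = -2288335*(-2650771) = 6065852056285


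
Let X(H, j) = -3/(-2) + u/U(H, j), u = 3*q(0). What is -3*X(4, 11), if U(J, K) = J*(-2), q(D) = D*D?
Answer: -9/2 ≈ -4.5000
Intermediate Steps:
q(D) = D**2
U(J, K) = -2*J
u = 0 (u = 3*0**2 = 3*0 = 0)
X(H, j) = 3/2 (X(H, j) = -3/(-2) + 0/((-2*H)) = -3*(-1/2) + 0*(-1/(2*H)) = 3/2 + 0 = 3/2)
-3*X(4, 11) = -3*3/2 = -9/2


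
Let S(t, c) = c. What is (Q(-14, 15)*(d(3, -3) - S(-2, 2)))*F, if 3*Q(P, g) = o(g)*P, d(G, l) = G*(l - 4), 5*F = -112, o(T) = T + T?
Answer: -72128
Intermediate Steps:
o(T) = 2*T
F = -112/5 (F = (1/5)*(-112) = -112/5 ≈ -22.400)
d(G, l) = G*(-4 + l)
Q(P, g) = 2*P*g/3 (Q(P, g) = ((2*g)*P)/3 = (2*P*g)/3 = 2*P*g/3)
(Q(-14, 15)*(d(3, -3) - S(-2, 2)))*F = (((2/3)*(-14)*15)*(3*(-4 - 3) - 1*2))*(-112/5) = -140*(3*(-7) - 2)*(-112/5) = -140*(-21 - 2)*(-112/5) = -140*(-23)*(-112/5) = 3220*(-112/5) = -72128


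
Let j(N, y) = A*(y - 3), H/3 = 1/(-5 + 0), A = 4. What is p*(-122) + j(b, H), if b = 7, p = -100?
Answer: 60928/5 ≈ 12186.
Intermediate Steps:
H = -3/5 (H = 3/(-5 + 0) = 3/(-5) = 3*(-1/5) = -3/5 ≈ -0.60000)
j(N, y) = -12 + 4*y (j(N, y) = 4*(y - 3) = 4*(-3 + y) = -12 + 4*y)
p*(-122) + j(b, H) = -100*(-122) + (-12 + 4*(-3/5)) = 12200 + (-12 - 12/5) = 12200 - 72/5 = 60928/5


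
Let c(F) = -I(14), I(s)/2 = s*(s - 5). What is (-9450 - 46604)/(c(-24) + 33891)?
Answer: -56054/33639 ≈ -1.6663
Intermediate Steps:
I(s) = 2*s*(-5 + s) (I(s) = 2*(s*(s - 5)) = 2*(s*(-5 + s)) = 2*s*(-5 + s))
c(F) = -252 (c(F) = -2*14*(-5 + 14) = -2*14*9 = -1*252 = -252)
(-9450 - 46604)/(c(-24) + 33891) = (-9450 - 46604)/(-252 + 33891) = -56054/33639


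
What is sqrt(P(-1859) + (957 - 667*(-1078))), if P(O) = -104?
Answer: sqrt(719879) ≈ 848.46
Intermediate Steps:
sqrt(P(-1859) + (957 - 667*(-1078))) = sqrt(-104 + (957 - 667*(-1078))) = sqrt(-104 + (957 + 719026)) = sqrt(-104 + 719983) = sqrt(719879)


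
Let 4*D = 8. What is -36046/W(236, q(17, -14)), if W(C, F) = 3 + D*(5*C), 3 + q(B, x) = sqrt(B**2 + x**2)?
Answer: -36046/2363 ≈ -15.254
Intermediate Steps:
D = 2 (D = (1/4)*8 = 2)
q(B, x) = -3 + sqrt(B**2 + x**2)
W(C, F) = 3 + 10*C (W(C, F) = 3 + 2*(5*C) = 3 + 10*C)
-36046/W(236, q(17, -14)) = -36046/(3 + 10*236) = -36046/(3 + 2360) = -36046/2363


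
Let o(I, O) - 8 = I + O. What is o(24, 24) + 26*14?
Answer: 420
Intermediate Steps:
o(I, O) = 8 + I + O (o(I, O) = 8 + (I + O) = 8 + I + O)
o(24, 24) + 26*14 = (8 + 24 + 24) + 26*14 = 56 + 364 = 420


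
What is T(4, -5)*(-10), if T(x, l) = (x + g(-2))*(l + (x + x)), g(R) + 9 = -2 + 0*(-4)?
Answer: 210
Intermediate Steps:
g(R) = -11 (g(R) = -9 + (-2 + 0*(-4)) = -9 + (-2 + 0) = -9 - 2 = -11)
T(x, l) = (-11 + x)*(l + 2*x) (T(x, l) = (x - 11)*(l + (x + x)) = (-11 + x)*(l + 2*x))
T(4, -5)*(-10) = (-22*4 - 11*(-5) + 2*4² - 5*4)*(-10) = (-88 + 55 + 2*16 - 20)*(-10) = (-88 + 55 + 32 - 20)*(-10) = -21*(-10) = 210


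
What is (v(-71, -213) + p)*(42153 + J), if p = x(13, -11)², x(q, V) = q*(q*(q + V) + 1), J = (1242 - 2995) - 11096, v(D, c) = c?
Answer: 3604040352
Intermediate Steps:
J = -12849 (J = -1753 - 11096 = -12849)
x(q, V) = q*(1 + q*(V + q)) (x(q, V) = q*(q*(V + q) + 1) = q*(1 + q*(V + q)))
p = 123201 (p = (13*(1 + 13² - 11*13))² = (13*(1 + 169 - 143))² = (13*27)² = 351² = 123201)
(v(-71, -213) + p)*(42153 + J) = (-213 + 123201)*(42153 - 12849) = 122988*29304 = 3604040352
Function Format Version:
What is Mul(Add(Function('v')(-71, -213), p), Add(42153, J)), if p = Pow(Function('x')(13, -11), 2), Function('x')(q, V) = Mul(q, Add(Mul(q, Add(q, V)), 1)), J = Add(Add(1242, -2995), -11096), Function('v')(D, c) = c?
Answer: 3604040352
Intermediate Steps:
J = -12849 (J = Add(-1753, -11096) = -12849)
Function('x')(q, V) = Mul(q, Add(1, Mul(q, Add(V, q)))) (Function('x')(q, V) = Mul(q, Add(Mul(q, Add(V, q)), 1)) = Mul(q, Add(1, Mul(q, Add(V, q)))))
p = 123201 (p = Pow(Mul(13, Add(1, Pow(13, 2), Mul(-11, 13))), 2) = Pow(Mul(13, Add(1, 169, -143)), 2) = Pow(Mul(13, 27), 2) = Pow(351, 2) = 123201)
Mul(Add(Function('v')(-71, -213), p), Add(42153, J)) = Mul(Add(-213, 123201), Add(42153, -12849)) = Mul(122988, 29304) = 3604040352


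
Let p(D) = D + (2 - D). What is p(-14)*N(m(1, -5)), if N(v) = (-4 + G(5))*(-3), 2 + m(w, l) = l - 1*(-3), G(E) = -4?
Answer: 48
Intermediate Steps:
m(w, l) = 1 + l (m(w, l) = -2 + (l - 1*(-3)) = -2 + (l + 3) = -2 + (3 + l) = 1 + l)
p(D) = 2
N(v) = 24 (N(v) = (-4 - 4)*(-3) = -8*(-3) = 24)
p(-14)*N(m(1, -5)) = 2*24 = 48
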